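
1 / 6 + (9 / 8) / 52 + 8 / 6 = 633 / 416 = 1.52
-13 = -13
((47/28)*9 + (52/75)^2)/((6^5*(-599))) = -2455087/733607280000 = -0.00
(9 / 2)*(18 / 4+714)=12933 / 4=3233.25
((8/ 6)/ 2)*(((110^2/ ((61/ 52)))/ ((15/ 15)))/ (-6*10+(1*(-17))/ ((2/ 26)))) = -1258400/ 51423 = -24.47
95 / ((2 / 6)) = 285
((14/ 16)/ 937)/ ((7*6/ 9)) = 3/ 14992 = 0.00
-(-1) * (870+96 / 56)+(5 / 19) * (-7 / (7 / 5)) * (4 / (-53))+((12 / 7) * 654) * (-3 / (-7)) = 66726706 / 49343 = 1352.30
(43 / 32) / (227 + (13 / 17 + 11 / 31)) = 22661 / 3847008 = 0.01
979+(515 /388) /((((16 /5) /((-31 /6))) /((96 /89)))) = 33727003 /34532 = 976.69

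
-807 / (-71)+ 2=949 / 71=13.37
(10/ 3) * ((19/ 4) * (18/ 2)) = 285/ 2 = 142.50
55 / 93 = 0.59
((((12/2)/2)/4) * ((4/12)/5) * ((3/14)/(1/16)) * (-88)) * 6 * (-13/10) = 20592/175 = 117.67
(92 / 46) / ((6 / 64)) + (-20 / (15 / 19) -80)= -84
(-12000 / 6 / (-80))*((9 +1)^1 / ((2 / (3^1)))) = 375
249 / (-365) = -249 / 365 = -0.68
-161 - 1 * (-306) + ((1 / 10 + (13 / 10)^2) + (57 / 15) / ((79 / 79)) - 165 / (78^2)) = 3816769 / 25350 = 150.56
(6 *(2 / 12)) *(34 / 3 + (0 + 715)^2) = 1533709 / 3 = 511236.33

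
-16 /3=-5.33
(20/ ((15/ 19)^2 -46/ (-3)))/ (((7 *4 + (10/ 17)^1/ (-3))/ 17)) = 9389610/ 12252229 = 0.77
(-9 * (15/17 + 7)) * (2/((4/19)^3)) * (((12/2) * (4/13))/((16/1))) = -12407931/7072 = -1754.52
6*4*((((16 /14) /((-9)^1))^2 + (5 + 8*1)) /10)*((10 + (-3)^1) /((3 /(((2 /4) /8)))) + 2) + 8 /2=5638603 /79380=71.03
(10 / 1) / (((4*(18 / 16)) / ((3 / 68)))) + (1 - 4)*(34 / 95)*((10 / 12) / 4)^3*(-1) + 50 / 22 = 2.38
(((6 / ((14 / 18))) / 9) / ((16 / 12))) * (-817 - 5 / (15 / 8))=-7377 / 14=-526.93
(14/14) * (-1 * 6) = -6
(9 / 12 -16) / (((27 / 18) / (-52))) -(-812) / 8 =3781 / 6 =630.17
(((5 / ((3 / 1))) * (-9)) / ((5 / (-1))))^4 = 81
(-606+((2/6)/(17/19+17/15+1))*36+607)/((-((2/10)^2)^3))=-66921875/863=-77545.63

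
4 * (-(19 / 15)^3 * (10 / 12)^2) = -6859 / 1215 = -5.65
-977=-977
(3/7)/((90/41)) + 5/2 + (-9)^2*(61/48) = 177463/1680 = 105.63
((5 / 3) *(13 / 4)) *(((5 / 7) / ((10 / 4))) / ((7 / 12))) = 2.65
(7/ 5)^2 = 49/ 25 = 1.96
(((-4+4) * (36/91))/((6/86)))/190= 0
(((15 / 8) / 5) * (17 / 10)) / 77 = 51 / 6160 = 0.01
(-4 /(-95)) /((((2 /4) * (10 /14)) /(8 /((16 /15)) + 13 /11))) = 5348 /5225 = 1.02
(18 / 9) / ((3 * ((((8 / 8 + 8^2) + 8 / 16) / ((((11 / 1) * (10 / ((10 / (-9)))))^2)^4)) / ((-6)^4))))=15945028319714459328 / 131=121717773432934804.03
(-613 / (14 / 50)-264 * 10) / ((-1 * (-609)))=-33805 / 4263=-7.93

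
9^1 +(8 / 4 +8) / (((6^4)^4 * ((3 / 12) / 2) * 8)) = 12694994583557 / 1410554953728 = 9.00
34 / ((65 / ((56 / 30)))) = 952 / 975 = 0.98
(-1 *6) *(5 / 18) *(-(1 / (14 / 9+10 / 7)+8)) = 7835 / 564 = 13.89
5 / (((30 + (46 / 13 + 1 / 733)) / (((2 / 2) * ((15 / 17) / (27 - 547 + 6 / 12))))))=-1429350 / 5645112463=-0.00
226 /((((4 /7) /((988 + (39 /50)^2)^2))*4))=4831757098271831 /50000000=96635141.97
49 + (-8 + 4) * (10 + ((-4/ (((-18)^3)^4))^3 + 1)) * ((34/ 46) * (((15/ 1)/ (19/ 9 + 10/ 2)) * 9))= -20822341327914092356574213439784247571486080939/ 36632938326994334771788474353002553418973184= -568.40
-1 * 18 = -18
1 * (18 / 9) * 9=18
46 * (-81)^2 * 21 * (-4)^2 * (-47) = -4766120352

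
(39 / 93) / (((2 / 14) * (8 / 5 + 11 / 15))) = 39 / 31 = 1.26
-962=-962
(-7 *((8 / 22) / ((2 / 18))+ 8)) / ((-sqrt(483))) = 124 *sqrt(483) / 759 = 3.59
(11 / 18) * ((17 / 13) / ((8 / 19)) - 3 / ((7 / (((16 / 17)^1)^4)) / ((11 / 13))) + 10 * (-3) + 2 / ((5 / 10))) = -15502806121 / 1094459184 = -14.16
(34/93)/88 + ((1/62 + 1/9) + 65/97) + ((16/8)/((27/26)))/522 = 750735991/932374476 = 0.81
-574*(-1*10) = 5740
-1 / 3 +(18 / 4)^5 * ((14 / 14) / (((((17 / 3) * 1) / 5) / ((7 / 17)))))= 670.10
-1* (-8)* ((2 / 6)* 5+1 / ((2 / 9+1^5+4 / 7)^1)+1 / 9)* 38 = 722000 / 1017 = 709.93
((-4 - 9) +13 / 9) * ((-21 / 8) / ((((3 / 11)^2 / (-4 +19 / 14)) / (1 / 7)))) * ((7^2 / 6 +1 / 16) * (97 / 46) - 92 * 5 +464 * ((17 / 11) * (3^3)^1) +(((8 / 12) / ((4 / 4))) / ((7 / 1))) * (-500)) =-16975665304741 / 5842368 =-2905613.84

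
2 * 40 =80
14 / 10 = 7 / 5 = 1.40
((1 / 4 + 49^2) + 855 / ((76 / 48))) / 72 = 11765 / 288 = 40.85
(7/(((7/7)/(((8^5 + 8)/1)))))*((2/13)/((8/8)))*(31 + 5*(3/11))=1142346.74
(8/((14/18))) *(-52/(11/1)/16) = -234/77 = -3.04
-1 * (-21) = 21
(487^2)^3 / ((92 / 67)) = 893816916644753203 / 92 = 9715401267877752.21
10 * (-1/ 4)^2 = 5/ 8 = 0.62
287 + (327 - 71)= 543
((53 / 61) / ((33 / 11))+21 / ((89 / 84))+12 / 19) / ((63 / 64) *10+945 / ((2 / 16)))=41078368 / 14992069491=0.00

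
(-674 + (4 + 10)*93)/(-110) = -314/55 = -5.71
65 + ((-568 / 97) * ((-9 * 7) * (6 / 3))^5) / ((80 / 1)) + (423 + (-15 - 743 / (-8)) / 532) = 685464154956189 / 294880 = 2324552885.77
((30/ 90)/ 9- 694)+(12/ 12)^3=-692.96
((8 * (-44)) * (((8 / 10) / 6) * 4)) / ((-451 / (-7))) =-1792 / 615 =-2.91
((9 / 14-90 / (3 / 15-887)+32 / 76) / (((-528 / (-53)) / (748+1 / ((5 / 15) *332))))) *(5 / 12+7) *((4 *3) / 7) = 1112.54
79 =79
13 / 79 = 0.16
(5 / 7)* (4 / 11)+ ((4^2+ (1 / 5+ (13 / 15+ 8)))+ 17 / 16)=487667 / 18480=26.39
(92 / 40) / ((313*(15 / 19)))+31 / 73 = 1487351 / 3427350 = 0.43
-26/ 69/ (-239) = 26/ 16491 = 0.00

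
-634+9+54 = -571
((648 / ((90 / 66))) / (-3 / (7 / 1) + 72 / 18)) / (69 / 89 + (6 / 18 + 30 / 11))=24424092 / 704125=34.69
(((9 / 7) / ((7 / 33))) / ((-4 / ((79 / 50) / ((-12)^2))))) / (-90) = 869 / 4704000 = 0.00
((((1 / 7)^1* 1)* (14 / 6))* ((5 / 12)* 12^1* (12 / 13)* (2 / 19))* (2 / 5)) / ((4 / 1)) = 4 / 247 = 0.02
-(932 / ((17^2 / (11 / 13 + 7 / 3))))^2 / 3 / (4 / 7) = -23372934592 / 381106323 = -61.33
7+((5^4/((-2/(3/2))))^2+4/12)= 10547227/48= 219733.90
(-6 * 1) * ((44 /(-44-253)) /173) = 8 /1557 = 0.01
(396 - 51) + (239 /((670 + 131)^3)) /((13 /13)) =177303228584 /513922401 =345.00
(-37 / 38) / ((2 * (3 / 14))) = -259 / 114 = -2.27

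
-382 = -382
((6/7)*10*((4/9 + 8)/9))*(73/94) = 55480/8883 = 6.25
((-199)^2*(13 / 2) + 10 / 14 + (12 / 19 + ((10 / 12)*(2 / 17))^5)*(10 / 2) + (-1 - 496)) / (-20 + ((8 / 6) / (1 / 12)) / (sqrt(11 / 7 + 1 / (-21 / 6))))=-117893328980797285 / 4609230664248 - 23578665796159457*sqrt(7) / 3456922998186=-43623.56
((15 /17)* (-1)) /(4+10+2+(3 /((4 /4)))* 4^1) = -15 /476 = -0.03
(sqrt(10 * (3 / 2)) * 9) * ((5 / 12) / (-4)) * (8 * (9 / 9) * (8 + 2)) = -75 * sqrt(15) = -290.47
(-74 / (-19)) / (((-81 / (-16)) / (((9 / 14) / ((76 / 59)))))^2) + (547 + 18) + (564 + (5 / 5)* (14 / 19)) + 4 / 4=30783498932 / 27223371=1130.77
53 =53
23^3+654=12821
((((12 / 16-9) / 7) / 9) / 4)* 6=-11 / 56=-0.20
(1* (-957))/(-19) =957/19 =50.37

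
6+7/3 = 25/3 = 8.33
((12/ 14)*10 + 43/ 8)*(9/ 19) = 6.61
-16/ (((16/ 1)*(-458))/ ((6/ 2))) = 3/ 458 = 0.01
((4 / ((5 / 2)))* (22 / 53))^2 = 30976 / 70225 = 0.44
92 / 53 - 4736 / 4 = -62660 / 53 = -1182.26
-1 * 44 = -44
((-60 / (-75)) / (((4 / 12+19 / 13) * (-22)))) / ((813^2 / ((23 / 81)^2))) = -6877 / 2782662965775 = -0.00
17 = 17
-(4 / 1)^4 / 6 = -128 / 3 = -42.67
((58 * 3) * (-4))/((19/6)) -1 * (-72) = -147.79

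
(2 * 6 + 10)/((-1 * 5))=-22/5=-4.40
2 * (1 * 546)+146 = 1238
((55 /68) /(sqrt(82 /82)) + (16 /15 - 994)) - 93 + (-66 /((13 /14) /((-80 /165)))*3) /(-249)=-1194723293 /1100580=-1085.54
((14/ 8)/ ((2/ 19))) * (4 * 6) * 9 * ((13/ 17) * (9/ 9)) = 46683/ 17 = 2746.06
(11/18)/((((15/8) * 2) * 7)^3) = 352/10418625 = 0.00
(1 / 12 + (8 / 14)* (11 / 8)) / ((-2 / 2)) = -73 / 84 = -0.87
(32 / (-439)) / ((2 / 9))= -0.33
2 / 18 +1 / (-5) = -4 / 45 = -0.09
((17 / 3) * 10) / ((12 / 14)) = 595 / 9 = 66.11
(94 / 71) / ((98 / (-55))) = -0.74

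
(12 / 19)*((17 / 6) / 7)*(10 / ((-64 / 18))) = -765 / 1064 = -0.72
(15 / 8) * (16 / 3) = 10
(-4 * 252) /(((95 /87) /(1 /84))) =-1044 /95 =-10.99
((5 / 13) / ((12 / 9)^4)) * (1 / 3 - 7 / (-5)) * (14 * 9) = 26.58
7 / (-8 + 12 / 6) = -7 / 6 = -1.17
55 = 55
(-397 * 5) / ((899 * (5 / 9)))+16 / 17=-46357 / 15283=-3.03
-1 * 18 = -18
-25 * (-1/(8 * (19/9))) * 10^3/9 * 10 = 31250/19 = 1644.74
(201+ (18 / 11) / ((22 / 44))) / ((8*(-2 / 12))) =-6741 / 44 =-153.20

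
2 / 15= 0.13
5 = 5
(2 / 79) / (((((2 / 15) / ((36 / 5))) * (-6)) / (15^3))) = -60750 / 79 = -768.99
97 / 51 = 1.90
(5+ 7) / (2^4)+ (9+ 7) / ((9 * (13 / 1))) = 415 / 468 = 0.89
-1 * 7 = -7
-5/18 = -0.28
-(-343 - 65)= 408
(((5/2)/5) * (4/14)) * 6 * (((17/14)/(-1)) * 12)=-612/49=-12.49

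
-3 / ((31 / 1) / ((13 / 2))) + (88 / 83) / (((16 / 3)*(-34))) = -111081 / 174964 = -0.63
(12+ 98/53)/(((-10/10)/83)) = -60922/53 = -1149.47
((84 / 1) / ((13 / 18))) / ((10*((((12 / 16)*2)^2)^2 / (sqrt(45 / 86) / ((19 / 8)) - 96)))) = -14336 / 65+ 1792*sqrt(430) / 53105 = -219.85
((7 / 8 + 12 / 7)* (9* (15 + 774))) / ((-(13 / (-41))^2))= -1730833245 / 9464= -182886.01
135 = 135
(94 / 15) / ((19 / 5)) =94 / 57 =1.65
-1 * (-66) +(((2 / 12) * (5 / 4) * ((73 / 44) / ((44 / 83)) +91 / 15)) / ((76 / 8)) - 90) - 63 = -114940427 / 1324224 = -86.80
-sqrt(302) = -17.38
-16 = -16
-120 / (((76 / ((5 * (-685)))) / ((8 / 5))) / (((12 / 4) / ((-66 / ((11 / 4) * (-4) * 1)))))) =82200 / 19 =4326.32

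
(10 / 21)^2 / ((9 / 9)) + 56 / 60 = 2558 / 2205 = 1.16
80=80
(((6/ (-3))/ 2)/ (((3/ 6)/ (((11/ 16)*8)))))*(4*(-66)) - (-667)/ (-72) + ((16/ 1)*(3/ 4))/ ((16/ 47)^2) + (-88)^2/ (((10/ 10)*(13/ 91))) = 57206.28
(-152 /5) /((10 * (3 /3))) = -76 /25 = -3.04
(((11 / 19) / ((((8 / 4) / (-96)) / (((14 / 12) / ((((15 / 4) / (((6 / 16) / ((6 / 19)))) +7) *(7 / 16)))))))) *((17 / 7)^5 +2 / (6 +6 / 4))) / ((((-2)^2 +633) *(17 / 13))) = -30082036864 / 40530668745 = -0.74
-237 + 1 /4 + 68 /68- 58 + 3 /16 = -293.56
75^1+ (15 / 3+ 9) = 89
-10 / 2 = -5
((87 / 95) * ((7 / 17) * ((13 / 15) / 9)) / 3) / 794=0.00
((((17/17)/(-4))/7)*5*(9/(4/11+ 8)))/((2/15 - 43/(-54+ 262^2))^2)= -5239734996375/480212928356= -10.91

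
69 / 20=3.45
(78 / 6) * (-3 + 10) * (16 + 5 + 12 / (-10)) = 9009 / 5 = 1801.80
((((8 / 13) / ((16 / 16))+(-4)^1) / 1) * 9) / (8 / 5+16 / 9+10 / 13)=-8910 / 1213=-7.35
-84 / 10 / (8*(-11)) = 21 / 220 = 0.10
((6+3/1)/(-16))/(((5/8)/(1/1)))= -9/10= -0.90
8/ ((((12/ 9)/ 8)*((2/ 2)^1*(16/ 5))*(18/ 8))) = 20/ 3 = 6.67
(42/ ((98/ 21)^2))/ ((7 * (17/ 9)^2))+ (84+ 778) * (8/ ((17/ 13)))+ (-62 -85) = 145192421/ 28322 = 5126.49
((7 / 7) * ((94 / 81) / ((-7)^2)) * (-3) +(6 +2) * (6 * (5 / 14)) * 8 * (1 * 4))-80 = 619826 / 1323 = 468.50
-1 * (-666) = 666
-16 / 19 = -0.84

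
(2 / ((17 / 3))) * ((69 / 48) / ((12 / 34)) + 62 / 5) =7907 / 1360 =5.81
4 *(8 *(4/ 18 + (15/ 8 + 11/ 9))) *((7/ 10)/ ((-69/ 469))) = -1569274/ 3105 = -505.40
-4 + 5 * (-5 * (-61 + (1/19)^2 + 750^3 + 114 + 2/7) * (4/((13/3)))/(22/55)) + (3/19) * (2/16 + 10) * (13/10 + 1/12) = -127929391168600573/5256160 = -24338945383.82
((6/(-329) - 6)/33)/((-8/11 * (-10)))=-33/1316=-0.03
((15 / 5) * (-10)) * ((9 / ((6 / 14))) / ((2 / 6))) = -1890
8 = 8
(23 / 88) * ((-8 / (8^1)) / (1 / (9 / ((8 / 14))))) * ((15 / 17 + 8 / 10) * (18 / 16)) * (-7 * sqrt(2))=1186731 * sqrt(2) / 21760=77.13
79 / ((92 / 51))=4029 / 92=43.79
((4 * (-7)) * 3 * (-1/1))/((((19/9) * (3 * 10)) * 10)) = 63/475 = 0.13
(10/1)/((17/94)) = 940/17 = 55.29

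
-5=-5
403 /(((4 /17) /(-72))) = -123318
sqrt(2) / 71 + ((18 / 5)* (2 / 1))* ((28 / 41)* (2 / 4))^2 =sqrt(2) / 71 + 7056 / 8405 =0.86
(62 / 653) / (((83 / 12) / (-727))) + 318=16694394 / 54199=308.02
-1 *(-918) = 918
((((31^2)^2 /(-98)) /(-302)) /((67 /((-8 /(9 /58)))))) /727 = -107128436 /3243581019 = -0.03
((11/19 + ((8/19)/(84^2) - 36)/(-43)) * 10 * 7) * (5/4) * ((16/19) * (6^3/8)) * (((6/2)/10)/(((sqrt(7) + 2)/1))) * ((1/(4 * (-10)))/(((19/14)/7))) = 21429933/294937 - 21429933 * sqrt(7)/589874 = -23.46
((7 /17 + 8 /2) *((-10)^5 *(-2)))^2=225000000000000 /289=778546712802.77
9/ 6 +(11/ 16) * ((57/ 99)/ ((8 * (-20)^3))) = 4607981/ 3072000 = 1.50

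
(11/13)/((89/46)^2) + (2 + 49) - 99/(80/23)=187522399/8237840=22.76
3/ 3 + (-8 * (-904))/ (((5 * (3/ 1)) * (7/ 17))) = 123049/ 105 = 1171.90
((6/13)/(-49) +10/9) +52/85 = 834976/487305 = 1.71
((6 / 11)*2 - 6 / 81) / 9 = 302 / 2673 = 0.11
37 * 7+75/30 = 523/2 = 261.50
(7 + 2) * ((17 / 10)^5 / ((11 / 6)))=69.70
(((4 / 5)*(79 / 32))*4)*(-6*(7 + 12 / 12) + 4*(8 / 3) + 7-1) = -3713 / 15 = -247.53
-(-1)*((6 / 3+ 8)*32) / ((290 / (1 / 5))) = 32 / 145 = 0.22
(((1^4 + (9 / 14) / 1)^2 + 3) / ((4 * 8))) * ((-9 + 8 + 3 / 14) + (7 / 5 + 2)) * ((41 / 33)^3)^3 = 22306822863801320657 / 6792166037277815040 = 3.28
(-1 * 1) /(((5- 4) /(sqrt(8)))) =-2 * sqrt(2) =-2.83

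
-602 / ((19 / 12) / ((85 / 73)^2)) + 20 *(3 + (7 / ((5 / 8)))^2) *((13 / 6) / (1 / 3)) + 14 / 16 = 65540135673 / 4050040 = 16182.59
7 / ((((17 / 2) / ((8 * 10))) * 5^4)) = 224 / 2125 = 0.11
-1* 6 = -6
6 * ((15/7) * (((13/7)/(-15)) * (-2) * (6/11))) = 936/539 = 1.74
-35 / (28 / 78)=-195 / 2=-97.50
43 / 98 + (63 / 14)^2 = 4055 / 196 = 20.69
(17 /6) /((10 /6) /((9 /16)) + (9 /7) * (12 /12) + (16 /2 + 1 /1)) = 1071 /5008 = 0.21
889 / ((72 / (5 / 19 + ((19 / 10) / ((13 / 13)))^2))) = 2180717 / 45600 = 47.82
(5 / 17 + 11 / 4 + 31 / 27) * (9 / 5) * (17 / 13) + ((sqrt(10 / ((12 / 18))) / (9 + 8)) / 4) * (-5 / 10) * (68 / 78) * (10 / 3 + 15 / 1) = 7697 / 780 - 55 * sqrt(15) / 468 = 9.41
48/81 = 16/27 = 0.59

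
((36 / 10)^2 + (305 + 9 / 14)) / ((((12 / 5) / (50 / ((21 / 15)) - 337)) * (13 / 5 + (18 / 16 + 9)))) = -78392233 / 24941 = -3143.11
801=801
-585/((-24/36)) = 1755/2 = 877.50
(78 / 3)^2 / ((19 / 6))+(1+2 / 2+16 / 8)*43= 7324 / 19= 385.47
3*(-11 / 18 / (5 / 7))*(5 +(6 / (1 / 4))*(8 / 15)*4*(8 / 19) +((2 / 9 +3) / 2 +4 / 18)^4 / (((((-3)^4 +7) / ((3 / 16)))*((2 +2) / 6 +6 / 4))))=-68.19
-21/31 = -0.68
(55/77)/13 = 5/91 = 0.05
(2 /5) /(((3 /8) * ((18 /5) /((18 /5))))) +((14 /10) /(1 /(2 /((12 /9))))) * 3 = 221 /30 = 7.37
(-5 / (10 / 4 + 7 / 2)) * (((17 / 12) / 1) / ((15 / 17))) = -289 / 216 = -1.34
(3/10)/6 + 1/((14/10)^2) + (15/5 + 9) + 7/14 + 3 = 15739/980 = 16.06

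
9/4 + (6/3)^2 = 25/4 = 6.25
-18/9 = -2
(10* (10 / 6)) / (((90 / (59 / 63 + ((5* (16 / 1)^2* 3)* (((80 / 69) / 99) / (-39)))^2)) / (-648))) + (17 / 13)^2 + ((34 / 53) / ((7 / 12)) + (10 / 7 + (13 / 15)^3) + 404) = 16694470650971318 / 121903996339125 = 136.95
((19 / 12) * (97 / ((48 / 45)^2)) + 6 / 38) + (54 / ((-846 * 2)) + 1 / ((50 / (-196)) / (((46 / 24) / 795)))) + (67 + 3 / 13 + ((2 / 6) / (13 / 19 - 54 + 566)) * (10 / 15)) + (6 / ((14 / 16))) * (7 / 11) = 15698312595412755359 / 75948532792704000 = 206.70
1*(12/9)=4/3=1.33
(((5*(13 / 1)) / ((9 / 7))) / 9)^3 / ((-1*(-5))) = 18839275 / 531441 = 35.45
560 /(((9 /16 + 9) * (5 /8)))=93.70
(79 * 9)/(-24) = -237/8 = -29.62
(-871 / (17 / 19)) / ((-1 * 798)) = 871 / 714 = 1.22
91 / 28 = 3.25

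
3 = 3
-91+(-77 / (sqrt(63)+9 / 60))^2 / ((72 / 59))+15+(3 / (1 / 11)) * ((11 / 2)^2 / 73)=2756541552881 / 185299252452 - 699622000 * sqrt(7) / 634586481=11.96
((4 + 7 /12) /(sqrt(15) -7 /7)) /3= 55 /504 + 55 *sqrt(15) /504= 0.53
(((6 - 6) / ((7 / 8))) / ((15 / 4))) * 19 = 0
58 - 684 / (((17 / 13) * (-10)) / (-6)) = -21746 / 85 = -255.84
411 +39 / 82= 33741 / 82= 411.48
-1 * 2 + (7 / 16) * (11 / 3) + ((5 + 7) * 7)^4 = 2389782509 / 48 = 49787135.60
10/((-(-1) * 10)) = 1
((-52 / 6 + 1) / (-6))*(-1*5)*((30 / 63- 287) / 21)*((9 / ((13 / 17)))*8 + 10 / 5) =432471875 / 51597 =8381.73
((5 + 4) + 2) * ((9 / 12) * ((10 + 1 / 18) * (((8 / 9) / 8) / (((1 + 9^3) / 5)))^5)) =0.00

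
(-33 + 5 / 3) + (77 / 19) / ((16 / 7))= -26959 / 912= -29.56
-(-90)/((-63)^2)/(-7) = -10/3087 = -0.00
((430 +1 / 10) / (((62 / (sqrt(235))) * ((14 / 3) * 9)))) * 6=4301 * sqrt(235) / 4340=15.19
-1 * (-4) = 4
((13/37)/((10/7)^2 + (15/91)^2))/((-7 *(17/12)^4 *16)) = -19931184/52920993625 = -0.00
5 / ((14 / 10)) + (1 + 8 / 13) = 472 / 91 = 5.19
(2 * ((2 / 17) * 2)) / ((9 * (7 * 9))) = 8 / 9639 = 0.00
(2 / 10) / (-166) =-1 / 830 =-0.00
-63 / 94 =-0.67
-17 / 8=-2.12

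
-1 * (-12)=12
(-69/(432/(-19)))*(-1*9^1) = -437/16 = -27.31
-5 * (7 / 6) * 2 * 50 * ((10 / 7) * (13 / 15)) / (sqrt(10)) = -228.39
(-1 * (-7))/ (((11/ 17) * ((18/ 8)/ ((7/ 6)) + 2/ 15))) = 24990/ 4763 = 5.25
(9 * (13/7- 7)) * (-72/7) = 23328/49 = 476.08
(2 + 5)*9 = 63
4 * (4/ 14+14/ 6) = 220/ 21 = 10.48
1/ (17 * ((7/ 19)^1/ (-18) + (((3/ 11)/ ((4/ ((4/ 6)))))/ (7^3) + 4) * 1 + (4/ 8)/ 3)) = 1290366/ 90954845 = 0.01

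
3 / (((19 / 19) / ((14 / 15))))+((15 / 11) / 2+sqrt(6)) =sqrt(6)+383 / 110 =5.93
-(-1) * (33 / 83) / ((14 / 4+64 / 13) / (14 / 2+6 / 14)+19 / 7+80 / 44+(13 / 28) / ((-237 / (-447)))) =0.06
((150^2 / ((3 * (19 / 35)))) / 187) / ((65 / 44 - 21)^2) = 46200000 / 238335563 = 0.19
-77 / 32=-2.41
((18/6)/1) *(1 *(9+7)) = 48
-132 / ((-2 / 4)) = 264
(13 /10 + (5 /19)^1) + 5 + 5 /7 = 9679 /1330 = 7.28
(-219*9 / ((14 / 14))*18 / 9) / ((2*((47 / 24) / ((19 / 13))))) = -898776 / 611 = -1470.99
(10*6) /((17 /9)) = 540 /17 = 31.76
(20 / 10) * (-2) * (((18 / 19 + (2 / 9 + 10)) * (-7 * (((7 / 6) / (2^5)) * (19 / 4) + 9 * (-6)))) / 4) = -276351215 / 65664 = -4208.57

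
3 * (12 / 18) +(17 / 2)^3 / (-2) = -4881 / 16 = -305.06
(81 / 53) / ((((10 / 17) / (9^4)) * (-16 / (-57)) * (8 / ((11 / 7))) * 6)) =1888209873 / 949760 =1988.09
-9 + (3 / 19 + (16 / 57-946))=-954.56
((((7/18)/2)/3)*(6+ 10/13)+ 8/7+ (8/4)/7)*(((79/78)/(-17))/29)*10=-1812260/47240739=-0.04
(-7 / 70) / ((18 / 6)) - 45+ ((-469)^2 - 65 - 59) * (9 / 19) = 59330321 / 570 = 104088.28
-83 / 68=-1.22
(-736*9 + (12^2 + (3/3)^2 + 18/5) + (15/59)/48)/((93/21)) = -213947041/146320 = -1462.19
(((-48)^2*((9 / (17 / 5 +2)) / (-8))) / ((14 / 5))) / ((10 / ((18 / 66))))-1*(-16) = 872 / 77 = 11.32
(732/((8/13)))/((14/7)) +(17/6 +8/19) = 136345/228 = 598.00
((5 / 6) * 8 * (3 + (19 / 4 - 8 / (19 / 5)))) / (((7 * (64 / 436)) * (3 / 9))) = 233805 / 2128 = 109.87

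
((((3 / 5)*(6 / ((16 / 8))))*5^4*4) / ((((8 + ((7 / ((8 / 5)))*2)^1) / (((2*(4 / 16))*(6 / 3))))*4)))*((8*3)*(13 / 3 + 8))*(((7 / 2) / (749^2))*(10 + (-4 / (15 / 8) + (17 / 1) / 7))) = 47996400 / 37587067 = 1.28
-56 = -56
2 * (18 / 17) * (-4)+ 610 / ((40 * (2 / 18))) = 8757 / 68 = 128.78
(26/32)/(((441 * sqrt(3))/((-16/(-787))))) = 13 * sqrt(3)/1041201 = 0.00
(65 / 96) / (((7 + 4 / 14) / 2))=455 / 2448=0.19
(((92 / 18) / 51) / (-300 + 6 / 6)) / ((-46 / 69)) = 1 / 1989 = 0.00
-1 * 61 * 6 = -366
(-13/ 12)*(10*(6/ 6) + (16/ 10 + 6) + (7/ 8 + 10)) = -14807/ 480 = -30.85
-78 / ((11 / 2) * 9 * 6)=-26 / 99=-0.26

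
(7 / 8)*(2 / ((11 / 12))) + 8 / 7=235 / 77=3.05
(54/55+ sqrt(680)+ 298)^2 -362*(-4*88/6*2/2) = 65776*sqrt(170)/55+ 1010115208/9075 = 126900.44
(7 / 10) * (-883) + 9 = -6091 / 10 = -609.10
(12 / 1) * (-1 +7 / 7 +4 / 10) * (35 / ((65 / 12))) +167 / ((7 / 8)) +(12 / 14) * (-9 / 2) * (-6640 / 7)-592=10474344 / 3185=3288.65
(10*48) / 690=16 / 23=0.70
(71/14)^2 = 5041/196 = 25.72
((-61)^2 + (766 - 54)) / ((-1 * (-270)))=4433 / 270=16.42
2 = 2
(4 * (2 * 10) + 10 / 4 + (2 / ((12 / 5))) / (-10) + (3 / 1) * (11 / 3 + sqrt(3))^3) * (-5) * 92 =-1363325 / 9 - 59800 * sqrt(3) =-255057.19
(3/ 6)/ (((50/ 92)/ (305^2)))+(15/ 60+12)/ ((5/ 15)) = 342479/ 4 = 85619.75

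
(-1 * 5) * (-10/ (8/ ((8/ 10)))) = 5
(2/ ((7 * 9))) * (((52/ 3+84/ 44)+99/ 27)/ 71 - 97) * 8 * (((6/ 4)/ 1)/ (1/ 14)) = -515.61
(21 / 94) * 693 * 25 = 363825 / 94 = 3870.48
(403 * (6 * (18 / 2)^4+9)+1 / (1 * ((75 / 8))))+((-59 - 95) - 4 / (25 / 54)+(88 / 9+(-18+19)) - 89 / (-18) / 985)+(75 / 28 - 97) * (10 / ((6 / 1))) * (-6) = 15868916.46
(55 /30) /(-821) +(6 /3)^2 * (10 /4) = 49249 /4926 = 10.00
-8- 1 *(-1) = -7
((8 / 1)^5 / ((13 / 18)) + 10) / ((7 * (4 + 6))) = 294977 / 455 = 648.30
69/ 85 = 0.81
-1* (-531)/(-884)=-531/884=-0.60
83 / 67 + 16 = 1155 / 67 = 17.24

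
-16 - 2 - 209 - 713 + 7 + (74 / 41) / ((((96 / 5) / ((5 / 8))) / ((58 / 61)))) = -447992311 / 480192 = -932.94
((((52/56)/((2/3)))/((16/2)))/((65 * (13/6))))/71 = 9/516880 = 0.00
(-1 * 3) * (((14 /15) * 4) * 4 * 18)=-4032 /5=-806.40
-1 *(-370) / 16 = 185 / 8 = 23.12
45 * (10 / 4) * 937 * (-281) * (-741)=43898192325 / 2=21949096162.50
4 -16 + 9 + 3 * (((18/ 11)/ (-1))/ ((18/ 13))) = -72/ 11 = -6.55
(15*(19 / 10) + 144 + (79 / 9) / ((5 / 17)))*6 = 18211 / 15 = 1214.07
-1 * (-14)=14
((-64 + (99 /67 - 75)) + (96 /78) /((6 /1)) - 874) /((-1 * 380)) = 660643 /248235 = 2.66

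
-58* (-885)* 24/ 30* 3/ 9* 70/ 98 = 68440/ 7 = 9777.14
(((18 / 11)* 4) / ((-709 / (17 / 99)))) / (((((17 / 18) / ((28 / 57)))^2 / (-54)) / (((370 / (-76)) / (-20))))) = 56391552 / 10003254767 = 0.01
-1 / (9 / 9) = -1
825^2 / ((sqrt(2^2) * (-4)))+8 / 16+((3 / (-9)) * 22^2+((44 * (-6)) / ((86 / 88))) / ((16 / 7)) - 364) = -88464221 / 1032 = -85721.14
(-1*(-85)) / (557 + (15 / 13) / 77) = 85085 / 557572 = 0.15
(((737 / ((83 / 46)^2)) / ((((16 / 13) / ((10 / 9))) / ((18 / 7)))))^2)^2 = 412426028536388841928007250625 / 5407753649365837441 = 76265683549.54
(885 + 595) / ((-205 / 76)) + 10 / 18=-202259 / 369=-548.13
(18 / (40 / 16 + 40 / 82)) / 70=738 / 8575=0.09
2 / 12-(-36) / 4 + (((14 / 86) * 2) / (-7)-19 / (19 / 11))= -1.88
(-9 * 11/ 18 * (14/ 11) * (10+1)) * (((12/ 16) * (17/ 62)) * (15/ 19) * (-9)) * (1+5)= 1590435/ 2356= 675.06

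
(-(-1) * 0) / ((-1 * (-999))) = 0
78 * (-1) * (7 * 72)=-39312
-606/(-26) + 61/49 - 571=-348087/637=-546.45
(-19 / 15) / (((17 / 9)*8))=-57 / 680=-0.08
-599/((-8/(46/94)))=13777/376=36.64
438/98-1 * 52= -2329/49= -47.53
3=3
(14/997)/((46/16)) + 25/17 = 1.48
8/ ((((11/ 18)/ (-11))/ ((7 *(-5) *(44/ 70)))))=3168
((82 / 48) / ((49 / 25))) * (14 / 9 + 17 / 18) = 5125 / 2352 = 2.18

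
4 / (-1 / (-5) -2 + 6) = 20 / 21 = 0.95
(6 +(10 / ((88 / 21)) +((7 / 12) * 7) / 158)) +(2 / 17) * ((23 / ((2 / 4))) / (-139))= 412657783 / 49282728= 8.37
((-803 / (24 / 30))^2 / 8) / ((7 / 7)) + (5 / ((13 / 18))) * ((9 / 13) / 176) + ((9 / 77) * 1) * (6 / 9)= 209772663077 / 1665664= 125939.36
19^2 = 361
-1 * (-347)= 347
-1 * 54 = -54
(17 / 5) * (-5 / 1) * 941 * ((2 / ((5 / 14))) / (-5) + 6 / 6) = 47991 / 25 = 1919.64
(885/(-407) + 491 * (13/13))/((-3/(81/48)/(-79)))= 17681859/814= 21722.19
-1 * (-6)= 6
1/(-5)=-1/5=-0.20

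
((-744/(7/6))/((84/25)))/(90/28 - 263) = 18600/25459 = 0.73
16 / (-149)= -16 / 149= -0.11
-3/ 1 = -3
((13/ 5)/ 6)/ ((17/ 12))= 26/ 85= 0.31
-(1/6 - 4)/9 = 23/54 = 0.43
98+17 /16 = 1585 /16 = 99.06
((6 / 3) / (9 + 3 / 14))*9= 84 / 43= 1.95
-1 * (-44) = 44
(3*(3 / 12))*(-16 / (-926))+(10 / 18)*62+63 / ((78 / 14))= 2479141 / 54171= 45.77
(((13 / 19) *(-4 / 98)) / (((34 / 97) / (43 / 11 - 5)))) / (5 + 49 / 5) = 37830 / 6441589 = 0.01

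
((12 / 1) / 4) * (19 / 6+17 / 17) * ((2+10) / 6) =25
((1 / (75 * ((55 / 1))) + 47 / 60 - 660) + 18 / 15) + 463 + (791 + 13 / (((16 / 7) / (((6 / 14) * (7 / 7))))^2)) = 629841281 / 1056000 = 596.44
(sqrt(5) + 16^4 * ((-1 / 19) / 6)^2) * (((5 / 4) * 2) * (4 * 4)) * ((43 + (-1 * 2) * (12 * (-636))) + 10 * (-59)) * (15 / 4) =2207550 * sqrt(5) + 12056166400 / 1083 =16068426.14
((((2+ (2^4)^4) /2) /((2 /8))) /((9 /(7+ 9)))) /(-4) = -58256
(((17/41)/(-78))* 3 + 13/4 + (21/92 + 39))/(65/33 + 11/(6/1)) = 34356003/3077009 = 11.17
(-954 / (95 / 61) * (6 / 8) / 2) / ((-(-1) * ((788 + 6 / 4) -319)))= -87291 / 178790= -0.49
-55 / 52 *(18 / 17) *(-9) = 4455 / 442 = 10.08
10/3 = 3.33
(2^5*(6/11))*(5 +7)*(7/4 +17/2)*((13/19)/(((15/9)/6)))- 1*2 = 5286.18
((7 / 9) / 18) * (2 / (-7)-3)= -23 / 162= -0.14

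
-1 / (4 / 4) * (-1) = 1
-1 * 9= -9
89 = 89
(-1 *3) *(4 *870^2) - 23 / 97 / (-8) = -7048252777 / 776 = -9082799.97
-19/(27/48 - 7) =304/103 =2.95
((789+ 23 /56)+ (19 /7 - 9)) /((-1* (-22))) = 6265 /176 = 35.60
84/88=21/22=0.95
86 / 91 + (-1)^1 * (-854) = 77800 / 91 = 854.95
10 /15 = 2 /3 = 0.67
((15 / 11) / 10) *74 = 111 / 11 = 10.09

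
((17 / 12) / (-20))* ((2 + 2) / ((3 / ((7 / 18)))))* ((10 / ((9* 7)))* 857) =-14569 / 2916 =-5.00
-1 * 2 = -2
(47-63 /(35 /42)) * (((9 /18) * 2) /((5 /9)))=-1287 /25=-51.48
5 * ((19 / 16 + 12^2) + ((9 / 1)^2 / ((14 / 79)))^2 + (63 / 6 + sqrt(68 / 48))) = 5 * sqrt(51) / 6 + 819554315 / 784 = 1045355.84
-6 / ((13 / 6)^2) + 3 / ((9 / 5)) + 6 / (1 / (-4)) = -11971 / 507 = -23.61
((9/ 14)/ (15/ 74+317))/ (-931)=-333/ 152973541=-0.00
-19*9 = -171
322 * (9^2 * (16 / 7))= 59616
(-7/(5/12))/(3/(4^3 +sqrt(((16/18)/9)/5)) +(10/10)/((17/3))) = -999367712/13285985- 145656 *sqrt(10)/13285985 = -75.25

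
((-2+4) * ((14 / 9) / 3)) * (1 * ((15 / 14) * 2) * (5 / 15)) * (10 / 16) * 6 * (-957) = -7975 / 3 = -2658.33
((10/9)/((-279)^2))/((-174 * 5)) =-1/60949503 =-0.00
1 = 1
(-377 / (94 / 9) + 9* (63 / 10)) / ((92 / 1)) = 2421 / 10810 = 0.22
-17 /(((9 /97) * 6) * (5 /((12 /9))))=-3298 /405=-8.14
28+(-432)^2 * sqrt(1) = 186652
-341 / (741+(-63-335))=-341 / 343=-0.99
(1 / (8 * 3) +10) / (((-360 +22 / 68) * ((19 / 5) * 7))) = -20485 / 19517484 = -0.00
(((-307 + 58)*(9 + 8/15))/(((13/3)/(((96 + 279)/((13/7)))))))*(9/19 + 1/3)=-22048950/247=-89267.00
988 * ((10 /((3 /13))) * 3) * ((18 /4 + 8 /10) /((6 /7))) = 2382562 /3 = 794187.33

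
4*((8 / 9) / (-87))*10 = -320 / 783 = -0.41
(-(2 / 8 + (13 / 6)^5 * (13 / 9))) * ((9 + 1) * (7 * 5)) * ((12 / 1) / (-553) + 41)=-2744419890125 / 2764368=-992783.84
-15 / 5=-3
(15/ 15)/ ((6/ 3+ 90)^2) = 1/ 8464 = 0.00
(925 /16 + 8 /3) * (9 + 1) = 14515 /24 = 604.79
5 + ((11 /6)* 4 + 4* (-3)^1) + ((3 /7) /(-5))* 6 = -19 /105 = -0.18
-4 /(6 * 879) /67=-2 /176679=-0.00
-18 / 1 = -18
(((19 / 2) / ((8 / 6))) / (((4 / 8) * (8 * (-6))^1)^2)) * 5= 95 / 1536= 0.06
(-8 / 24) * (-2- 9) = 11 / 3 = 3.67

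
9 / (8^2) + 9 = 585 / 64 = 9.14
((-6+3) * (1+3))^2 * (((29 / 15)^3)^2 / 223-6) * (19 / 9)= -4452333210416 / 2540109375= -1752.81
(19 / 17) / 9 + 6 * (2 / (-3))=-593 / 153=-3.88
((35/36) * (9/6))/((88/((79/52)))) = 2765/109824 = 0.03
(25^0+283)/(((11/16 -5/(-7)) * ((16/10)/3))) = 59640/157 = 379.87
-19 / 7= -2.71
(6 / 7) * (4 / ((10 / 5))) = 12 / 7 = 1.71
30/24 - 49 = -191/4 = -47.75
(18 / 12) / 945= 1 / 630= 0.00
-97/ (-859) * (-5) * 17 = -8245/ 859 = -9.60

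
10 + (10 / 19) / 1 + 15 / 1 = 485 / 19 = 25.53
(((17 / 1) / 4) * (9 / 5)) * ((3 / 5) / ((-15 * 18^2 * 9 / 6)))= -17 / 27000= -0.00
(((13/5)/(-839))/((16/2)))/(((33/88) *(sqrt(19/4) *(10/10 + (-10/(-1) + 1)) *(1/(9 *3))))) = -39 *sqrt(19)/159410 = -0.00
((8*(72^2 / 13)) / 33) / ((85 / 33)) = 41472 / 1105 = 37.53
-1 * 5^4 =-625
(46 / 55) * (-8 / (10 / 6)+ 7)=46 / 25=1.84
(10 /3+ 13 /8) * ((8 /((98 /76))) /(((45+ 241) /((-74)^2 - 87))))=1740647 /3003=579.64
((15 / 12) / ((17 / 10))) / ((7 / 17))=25 / 14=1.79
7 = 7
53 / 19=2.79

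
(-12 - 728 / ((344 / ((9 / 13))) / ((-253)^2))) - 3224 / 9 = -36436379 / 387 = -94150.85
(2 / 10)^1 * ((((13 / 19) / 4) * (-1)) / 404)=-13 / 153520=-0.00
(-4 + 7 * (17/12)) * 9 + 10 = 253/4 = 63.25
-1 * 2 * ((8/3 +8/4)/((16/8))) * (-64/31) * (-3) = -896/31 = -28.90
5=5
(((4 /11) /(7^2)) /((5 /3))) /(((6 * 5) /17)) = 34 /13475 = 0.00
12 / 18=2 / 3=0.67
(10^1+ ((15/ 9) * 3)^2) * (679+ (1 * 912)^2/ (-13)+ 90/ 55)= -316814855/ 143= -2215488.50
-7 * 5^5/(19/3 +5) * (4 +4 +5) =-853125/34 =-25091.91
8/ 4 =2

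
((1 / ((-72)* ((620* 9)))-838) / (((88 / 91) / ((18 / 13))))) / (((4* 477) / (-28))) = 16497069169 / 936904320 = 17.61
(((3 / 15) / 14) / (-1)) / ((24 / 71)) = -71 / 1680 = -0.04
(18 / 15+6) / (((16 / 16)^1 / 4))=144 / 5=28.80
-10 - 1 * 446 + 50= -406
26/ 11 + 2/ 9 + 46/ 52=8933/ 2574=3.47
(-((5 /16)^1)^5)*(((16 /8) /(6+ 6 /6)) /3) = -3125 /11010048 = -0.00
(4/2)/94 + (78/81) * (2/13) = 0.17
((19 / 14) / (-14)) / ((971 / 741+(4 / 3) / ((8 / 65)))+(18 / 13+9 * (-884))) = 4693 / 384510938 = 0.00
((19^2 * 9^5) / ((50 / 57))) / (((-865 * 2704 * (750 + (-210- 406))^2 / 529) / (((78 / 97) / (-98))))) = 1928286370251 / 767762432528000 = 0.00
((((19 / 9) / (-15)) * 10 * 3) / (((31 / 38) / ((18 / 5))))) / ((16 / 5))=-361 / 62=-5.82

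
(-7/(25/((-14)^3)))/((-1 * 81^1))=-19208/2025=-9.49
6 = 6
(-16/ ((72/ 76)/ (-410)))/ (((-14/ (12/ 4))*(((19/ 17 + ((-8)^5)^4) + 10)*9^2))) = -529720/ 33339031148716194326481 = -0.00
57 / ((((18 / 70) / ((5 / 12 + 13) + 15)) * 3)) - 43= 222121 / 108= 2056.68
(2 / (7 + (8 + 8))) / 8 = 1 / 92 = 0.01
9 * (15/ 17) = 135/ 17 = 7.94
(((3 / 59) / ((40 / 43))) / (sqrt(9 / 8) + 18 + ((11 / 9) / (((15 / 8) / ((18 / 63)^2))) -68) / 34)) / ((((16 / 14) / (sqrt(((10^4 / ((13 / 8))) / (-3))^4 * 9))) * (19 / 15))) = 146183292404352000000000 / 4885988228076601087 -6851671622145000000000 * sqrt(2) / 4885988228076601087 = 27935.71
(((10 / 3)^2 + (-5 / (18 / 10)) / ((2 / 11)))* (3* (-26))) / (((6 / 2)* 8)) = 325 / 24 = 13.54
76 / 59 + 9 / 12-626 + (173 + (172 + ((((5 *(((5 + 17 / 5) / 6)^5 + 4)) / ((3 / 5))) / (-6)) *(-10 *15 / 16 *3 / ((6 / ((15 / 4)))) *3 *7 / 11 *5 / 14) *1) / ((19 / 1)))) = -854672265 / 3156736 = -270.75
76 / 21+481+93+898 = 30988 / 21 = 1475.62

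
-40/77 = -0.52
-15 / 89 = -0.17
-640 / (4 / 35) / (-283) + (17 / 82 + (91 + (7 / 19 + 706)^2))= 4180869778923 / 8377366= 499067.34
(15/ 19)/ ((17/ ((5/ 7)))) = 0.03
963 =963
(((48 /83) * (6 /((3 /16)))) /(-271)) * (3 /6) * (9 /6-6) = 3456 /22493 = 0.15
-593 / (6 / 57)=-11267 / 2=-5633.50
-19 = -19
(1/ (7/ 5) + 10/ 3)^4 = 52200625/ 194481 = 268.41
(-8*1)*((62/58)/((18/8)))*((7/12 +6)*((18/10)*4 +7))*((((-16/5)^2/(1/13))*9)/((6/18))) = -4629354496/3625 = -1277063.31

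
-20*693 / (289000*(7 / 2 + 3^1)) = -0.01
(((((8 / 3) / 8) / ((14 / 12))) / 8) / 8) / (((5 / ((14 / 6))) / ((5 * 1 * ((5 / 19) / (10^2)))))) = 1 / 36480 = 0.00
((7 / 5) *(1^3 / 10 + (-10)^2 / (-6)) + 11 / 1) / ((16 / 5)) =-1829 / 480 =-3.81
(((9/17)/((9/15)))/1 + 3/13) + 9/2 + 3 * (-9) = -9453/442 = -21.39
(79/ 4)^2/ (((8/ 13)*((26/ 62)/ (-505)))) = -97702855/ 128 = -763303.55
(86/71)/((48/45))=645/568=1.14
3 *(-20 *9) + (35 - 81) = -586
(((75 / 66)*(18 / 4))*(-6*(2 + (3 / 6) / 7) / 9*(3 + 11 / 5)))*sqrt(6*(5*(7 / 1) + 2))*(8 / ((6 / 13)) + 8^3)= -1496690*sqrt(222) / 77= -289612.71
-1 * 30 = -30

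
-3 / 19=-0.16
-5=-5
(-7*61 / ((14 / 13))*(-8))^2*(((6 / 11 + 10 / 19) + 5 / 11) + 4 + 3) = 1629976608 / 19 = 85788242.53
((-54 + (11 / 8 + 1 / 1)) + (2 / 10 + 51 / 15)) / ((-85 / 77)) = 8701 / 200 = 43.50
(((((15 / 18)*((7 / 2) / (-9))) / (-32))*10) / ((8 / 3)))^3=0.00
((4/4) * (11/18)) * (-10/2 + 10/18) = -220/81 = -2.72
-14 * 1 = -14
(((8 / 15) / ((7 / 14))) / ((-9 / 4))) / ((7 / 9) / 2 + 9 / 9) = -128 / 375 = -0.34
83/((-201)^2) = 83/40401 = 0.00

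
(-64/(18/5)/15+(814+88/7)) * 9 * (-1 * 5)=-779990/21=-37142.38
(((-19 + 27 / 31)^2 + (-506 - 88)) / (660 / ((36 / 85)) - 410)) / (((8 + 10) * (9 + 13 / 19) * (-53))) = 484481 / 19371246024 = 0.00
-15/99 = -5/33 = -0.15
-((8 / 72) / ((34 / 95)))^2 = -9025 / 93636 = -0.10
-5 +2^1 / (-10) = -5.20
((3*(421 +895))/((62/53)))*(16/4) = 418488/31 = 13499.61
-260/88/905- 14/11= -1.28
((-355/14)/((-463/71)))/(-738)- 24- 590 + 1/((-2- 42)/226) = -32579775073/52620876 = -619.14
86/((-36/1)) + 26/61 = -2155/1098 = -1.96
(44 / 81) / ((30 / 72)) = 176 / 135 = 1.30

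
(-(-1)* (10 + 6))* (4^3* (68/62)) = 34816/31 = 1123.10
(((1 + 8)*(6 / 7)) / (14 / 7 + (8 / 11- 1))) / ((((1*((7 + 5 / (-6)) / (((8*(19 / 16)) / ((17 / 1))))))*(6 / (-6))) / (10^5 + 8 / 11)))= -25457328 / 629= -40472.70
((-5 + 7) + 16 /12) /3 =10 /9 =1.11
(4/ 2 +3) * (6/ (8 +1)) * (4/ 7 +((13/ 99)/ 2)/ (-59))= 233185/ 122661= 1.90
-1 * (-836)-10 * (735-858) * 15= 19286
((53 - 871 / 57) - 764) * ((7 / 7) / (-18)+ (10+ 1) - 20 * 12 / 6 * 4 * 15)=890119097 / 513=1735124.95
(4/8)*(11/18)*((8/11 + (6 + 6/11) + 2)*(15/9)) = 85/18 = 4.72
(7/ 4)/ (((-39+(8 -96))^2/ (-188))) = -329/ 16129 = -0.02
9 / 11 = 0.82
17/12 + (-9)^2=989/12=82.42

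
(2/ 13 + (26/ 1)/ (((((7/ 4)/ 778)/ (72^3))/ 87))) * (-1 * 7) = -34156473901070/ 13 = -2627421069313.08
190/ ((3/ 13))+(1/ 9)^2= 66691/ 81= 823.35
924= 924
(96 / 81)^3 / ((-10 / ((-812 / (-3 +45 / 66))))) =-292683776 / 5019165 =-58.31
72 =72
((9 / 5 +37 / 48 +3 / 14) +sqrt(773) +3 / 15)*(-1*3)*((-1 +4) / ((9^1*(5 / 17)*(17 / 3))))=-3*sqrt(773) / 5- 1003 / 560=-18.47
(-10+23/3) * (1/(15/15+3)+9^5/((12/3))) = -206675/6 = -34445.83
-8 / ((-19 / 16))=128 / 19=6.74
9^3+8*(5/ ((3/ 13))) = 2707/ 3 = 902.33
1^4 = 1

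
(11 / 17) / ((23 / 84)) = 924 / 391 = 2.36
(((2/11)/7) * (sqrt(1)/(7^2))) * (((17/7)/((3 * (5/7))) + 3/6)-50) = -1451/56595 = -0.03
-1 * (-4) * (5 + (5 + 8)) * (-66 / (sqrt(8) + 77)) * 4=-1463616 / 5921 + 38016 * sqrt(2) / 5921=-238.11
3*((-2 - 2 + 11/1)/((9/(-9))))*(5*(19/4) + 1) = -2079/4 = -519.75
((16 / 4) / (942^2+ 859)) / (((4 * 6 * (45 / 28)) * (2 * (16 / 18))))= 1 / 15226680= 0.00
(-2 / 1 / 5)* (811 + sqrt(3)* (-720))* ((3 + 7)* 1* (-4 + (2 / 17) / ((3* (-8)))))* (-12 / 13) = 6448.41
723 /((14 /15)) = 10845 /14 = 774.64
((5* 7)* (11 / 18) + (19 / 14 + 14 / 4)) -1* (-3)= 3685 / 126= 29.25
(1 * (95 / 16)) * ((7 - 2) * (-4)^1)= -118.75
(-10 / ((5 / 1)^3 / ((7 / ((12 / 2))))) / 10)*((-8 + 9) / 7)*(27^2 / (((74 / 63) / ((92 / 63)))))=-5589 / 4625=-1.21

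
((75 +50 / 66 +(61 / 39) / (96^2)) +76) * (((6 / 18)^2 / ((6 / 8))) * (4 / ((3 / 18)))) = 599999135 / 1111968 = 539.58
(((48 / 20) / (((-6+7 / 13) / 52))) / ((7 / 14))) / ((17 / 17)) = -16224 / 355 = -45.70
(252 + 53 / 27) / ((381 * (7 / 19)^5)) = 16978610843 / 172893609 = 98.20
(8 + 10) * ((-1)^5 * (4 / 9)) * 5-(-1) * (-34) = -74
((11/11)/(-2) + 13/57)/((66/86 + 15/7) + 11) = -9331/477318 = -0.02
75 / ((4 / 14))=525 / 2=262.50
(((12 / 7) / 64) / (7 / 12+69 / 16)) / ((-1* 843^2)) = -1 / 129890845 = -0.00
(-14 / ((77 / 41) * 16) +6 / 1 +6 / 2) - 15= -569 / 88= -6.47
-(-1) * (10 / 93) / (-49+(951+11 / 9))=30 / 251999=0.00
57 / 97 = 0.59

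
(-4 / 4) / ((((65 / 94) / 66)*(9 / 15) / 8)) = -1272.62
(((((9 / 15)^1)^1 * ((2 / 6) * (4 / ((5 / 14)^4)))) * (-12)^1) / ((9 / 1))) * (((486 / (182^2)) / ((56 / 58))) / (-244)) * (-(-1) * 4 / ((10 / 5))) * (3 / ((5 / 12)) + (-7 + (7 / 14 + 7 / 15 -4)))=-745416 / 32215625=-0.02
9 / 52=0.17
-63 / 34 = -1.85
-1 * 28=-28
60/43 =1.40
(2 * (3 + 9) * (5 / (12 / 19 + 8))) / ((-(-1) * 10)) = 57 / 41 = 1.39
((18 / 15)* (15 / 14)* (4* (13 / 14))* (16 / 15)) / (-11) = -1248 / 2695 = -0.46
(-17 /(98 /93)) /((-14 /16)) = 6324 /343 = 18.44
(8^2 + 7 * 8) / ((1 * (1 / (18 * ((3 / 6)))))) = 1080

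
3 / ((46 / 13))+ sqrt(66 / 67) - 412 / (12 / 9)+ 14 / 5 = -304.36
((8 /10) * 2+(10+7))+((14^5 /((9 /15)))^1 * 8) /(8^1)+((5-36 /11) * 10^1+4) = 147908179 /165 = 896413.21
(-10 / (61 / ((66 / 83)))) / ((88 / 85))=-1275 / 10126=-0.13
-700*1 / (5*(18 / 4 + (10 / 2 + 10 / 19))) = -5320 / 381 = -13.96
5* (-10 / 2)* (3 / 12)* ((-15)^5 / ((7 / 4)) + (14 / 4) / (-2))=303751225 / 112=2712064.51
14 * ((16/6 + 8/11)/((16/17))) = 1666/33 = 50.48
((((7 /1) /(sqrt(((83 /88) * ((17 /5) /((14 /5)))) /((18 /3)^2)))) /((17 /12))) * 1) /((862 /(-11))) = -11088 * sqrt(108647) /10338397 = -0.35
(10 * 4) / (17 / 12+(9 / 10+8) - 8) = 2400 / 139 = 17.27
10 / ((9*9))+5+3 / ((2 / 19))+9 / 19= 34.10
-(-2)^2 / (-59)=4 / 59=0.07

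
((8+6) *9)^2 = 15876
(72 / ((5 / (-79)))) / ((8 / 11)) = -7821 / 5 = -1564.20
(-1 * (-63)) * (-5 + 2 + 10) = 441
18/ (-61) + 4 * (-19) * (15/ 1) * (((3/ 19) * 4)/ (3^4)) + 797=432511/ 549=787.82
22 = 22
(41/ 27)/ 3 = 41/ 81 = 0.51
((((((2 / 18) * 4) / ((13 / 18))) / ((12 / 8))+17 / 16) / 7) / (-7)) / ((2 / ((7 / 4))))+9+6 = 523241 / 34944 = 14.97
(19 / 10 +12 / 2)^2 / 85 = 6241 / 8500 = 0.73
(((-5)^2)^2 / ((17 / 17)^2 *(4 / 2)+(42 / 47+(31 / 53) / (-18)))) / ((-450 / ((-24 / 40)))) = 37365 / 128287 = 0.29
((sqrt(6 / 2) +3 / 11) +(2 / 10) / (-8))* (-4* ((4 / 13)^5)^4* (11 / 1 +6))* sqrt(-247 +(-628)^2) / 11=-224300372066304* sqrt(131379) / 209054601523688793826811 - 3056092569403392* sqrt(43793) / 11498003083802883660474605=-0.00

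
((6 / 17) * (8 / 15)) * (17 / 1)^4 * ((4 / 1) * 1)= 314432 / 5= 62886.40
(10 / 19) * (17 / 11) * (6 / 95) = 0.05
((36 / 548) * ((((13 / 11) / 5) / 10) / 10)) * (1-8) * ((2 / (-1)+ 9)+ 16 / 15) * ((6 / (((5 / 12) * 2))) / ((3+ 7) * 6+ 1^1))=-0.00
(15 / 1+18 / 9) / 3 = 17 / 3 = 5.67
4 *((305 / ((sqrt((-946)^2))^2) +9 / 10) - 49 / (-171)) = 908153057 / 191288295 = 4.75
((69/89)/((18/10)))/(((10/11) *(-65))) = -253/34710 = -0.01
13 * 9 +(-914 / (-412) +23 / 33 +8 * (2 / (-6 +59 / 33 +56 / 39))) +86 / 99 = 931257115 / 8096418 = 115.02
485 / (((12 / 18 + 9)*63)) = 485 / 609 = 0.80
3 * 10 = 30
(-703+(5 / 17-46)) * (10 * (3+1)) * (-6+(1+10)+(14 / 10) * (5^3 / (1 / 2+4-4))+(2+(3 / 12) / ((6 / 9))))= -181946760 / 17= -10702750.59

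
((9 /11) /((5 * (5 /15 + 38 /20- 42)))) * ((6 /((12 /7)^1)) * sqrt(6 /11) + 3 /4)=-189 * sqrt(66) /144353- 81 /26246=-0.01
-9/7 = -1.29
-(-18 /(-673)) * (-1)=18 /673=0.03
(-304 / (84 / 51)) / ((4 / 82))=-26486 / 7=-3783.71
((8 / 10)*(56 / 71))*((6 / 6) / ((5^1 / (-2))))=-448 / 1775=-0.25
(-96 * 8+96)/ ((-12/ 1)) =56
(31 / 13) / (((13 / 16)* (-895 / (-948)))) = 470208 / 151255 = 3.11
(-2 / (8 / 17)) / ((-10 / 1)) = 17 / 40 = 0.42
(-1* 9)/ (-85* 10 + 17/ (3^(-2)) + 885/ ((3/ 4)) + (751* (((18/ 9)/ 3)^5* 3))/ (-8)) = -0.02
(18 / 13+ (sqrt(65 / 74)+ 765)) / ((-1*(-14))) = sqrt(4810) / 1036+ 9963 / 182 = 54.81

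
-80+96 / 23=-1744 / 23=-75.83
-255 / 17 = -15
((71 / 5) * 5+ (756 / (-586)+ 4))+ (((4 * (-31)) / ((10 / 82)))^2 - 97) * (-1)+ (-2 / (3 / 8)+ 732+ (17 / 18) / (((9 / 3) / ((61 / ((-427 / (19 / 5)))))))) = -2860180612319 / 2768850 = -1032985.03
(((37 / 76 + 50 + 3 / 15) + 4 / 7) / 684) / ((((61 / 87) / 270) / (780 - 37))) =26440819281 / 1233176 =21441.24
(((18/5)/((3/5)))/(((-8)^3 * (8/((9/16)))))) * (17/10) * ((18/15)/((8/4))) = -1377/1638400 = -0.00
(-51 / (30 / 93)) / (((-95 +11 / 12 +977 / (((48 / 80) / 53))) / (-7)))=66402 / 5172455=0.01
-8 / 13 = -0.62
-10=-10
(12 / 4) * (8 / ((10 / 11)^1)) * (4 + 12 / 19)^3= 89954304 / 34295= 2622.96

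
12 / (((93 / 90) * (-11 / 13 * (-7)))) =4680 / 2387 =1.96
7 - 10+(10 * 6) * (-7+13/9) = -1009/3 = -336.33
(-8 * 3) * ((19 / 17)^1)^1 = -456 / 17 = -26.82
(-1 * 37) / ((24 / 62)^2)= -35557 / 144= -246.92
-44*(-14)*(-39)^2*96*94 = 8454910464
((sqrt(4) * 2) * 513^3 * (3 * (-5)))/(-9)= 900037980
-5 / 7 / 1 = -5 / 7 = -0.71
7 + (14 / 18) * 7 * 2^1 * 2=259 / 9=28.78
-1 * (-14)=14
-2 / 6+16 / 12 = 1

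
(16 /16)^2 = 1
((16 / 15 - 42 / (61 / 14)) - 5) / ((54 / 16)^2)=-1.19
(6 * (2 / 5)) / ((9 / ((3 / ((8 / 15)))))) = 3 / 2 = 1.50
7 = 7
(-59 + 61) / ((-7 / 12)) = -24 / 7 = -3.43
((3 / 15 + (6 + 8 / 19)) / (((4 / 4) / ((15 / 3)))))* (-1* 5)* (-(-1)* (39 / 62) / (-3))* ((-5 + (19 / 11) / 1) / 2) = -367965 / 6479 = -56.79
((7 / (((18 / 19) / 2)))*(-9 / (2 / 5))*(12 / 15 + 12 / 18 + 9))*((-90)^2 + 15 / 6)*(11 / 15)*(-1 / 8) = 744428531 / 288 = 2584821.29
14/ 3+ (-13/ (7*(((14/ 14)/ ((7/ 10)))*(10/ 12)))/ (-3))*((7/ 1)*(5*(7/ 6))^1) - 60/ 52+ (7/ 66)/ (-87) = 4617776/ 186615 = 24.74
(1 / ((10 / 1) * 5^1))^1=1 / 50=0.02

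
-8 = -8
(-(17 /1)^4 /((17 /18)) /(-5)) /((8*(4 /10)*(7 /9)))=397953 /56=7106.30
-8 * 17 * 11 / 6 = -748 / 3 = -249.33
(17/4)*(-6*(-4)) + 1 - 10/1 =93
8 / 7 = 1.14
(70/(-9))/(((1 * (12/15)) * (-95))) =35/342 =0.10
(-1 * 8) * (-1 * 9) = 72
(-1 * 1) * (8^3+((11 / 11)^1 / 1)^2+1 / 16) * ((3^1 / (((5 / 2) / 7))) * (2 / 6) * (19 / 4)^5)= -142284076837 / 40960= -3473732.34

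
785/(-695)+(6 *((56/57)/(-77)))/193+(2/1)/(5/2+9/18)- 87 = -1471177736/16820529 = -87.46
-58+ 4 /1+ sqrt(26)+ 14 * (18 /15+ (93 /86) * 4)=sqrt(26)+ 5022 /215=28.46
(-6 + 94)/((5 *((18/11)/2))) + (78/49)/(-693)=3651874/169785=21.51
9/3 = 3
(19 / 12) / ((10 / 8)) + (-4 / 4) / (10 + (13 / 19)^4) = 23348834 / 19976565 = 1.17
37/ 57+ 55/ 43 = 4726/ 2451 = 1.93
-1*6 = -6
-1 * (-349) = 349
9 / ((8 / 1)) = 9 / 8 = 1.12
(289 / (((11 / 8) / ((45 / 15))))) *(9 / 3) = 20808 / 11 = 1891.64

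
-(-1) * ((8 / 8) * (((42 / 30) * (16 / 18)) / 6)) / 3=28 / 405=0.07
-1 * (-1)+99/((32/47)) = 4685/32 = 146.41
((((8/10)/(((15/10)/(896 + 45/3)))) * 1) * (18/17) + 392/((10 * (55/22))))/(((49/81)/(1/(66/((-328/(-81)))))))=36949856/687225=53.77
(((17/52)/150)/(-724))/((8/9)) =-51/15059200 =-0.00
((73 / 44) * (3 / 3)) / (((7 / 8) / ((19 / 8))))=1387 / 308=4.50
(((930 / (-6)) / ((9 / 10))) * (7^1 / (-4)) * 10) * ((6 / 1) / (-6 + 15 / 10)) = -108500 / 27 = -4018.52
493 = 493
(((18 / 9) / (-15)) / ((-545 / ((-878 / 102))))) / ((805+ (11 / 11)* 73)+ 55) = -878 / 388991025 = -0.00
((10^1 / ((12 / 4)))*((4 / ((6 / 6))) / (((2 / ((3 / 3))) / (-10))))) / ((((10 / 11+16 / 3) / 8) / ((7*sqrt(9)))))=-184800 / 103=-1794.17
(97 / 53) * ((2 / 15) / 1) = 194 / 795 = 0.24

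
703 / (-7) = -703 / 7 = -100.43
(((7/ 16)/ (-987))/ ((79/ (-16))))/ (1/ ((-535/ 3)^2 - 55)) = 285730/ 100251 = 2.85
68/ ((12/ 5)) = 85/ 3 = 28.33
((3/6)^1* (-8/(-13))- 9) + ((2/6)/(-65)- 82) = -17686/195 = -90.70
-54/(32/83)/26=-2241/416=-5.39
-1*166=-166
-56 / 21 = -8 / 3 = -2.67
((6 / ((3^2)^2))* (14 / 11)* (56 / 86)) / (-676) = -196 / 2158299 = -0.00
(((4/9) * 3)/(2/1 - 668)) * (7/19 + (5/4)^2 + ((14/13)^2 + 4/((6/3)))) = -261539/25662312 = -0.01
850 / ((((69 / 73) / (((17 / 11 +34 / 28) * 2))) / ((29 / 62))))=382383125 / 164703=2321.65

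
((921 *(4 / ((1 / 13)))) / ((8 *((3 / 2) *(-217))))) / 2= -3991 / 434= -9.20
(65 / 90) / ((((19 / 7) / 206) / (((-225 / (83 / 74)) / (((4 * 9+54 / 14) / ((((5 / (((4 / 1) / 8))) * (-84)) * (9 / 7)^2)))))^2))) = 336753481428000000 / 125786251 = 2677188315.50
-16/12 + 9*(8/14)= 80/21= 3.81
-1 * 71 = -71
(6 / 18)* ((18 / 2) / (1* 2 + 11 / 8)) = 8 / 9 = 0.89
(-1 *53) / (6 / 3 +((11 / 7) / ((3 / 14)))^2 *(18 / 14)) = -0.74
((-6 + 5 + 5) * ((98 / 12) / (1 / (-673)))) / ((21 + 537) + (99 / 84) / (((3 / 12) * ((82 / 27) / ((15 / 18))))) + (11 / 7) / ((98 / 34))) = -3710044408 / 94476147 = -39.27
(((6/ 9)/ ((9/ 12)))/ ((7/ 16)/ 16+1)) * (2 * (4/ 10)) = 8192/ 11835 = 0.69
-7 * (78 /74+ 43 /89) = -35434 /3293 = -10.76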